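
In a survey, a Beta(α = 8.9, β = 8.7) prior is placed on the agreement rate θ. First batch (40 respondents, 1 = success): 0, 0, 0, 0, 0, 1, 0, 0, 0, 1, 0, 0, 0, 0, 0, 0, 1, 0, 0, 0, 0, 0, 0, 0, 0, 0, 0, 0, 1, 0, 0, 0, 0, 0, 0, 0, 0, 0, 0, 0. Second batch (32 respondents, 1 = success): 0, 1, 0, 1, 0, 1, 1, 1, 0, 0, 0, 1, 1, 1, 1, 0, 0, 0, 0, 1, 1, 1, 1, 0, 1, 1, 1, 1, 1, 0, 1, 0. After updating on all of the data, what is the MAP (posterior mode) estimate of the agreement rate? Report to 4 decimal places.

0.3527

The Beta prior is conjugate to a Binomial/Bernoulli likelihood; the update adds successes to α and failures to β.
After batch 1: Beta(8.9+4, 8.7+36) = Beta(12.9, 44.7).
After batch 2: Beta(12.9+19, 44.7+13) = Beta(31.9, 57.7).
Mode of Beta(a,b) for a,b>1 is (a−1)/(a+b−2) = 30.9/87.6 = 0.3527.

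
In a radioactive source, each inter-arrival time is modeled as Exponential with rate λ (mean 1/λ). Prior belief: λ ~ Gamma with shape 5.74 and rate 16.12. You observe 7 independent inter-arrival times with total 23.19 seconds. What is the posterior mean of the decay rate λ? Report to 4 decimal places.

0.3241

With a Gamma(shape α, rate β) prior on the exponential rate λ, the posterior after n observations with total T = Σxᵢ is Gamma(α+n, β+T).
Posterior: Gamma(5.74+7, 16.12+23.19) = Gamma(12.74, 39.31).
Posterior mean of λ = α/β = 12.74/39.31 = 0.3241.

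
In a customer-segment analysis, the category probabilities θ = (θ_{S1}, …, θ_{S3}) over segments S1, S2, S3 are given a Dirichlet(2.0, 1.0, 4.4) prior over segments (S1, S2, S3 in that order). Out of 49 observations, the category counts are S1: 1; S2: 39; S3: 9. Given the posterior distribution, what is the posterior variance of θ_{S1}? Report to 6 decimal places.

The Dirichlet prior is conjugate to the Multinomial likelihood: each posterior αⱼ = prior αⱼ + observed count nⱼ.
Posterior concentration: (3.0, 40.0, 13.4), total = 56.4.
Var[θ_j] = α_j(Σα−α_j)/((Σα)²(Σα+1)) = 3.0·53.4/(56.4²·57.4) = 0.000877.

0.000877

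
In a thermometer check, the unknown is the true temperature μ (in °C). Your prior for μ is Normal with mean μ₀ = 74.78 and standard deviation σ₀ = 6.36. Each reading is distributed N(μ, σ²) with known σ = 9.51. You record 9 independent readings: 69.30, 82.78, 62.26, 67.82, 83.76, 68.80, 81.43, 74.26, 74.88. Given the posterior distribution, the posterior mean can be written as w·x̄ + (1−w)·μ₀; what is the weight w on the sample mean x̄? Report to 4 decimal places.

0.8010

For Normal data with known variance σ², a Normal(μ₀, σ₀²) prior on μ is conjugate. Posterior precision = 1/σ₀² + n/σ²; posterior mean is the precision-weighted average of μ₀ and x̄.
σ₀² = 6.36² = 40.4496, σ² = 9.51² = 90.4401. Prior precision 1/σ₀² = 1/40.4496; data precision n/σ² = 9/90.4401.
w = (n/σ²)/(1/σ₀² + n/σ²) = n·σ₀²/(σ² + n·σ₀²) = 9·40.4496/(90.4401 + 9·40.4496) = 364.0464/454.4865 = 0.8010.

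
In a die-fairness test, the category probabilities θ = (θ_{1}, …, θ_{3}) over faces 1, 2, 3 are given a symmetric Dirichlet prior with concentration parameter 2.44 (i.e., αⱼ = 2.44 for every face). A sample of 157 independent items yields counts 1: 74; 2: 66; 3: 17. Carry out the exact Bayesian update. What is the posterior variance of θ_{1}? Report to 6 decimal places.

The Dirichlet prior is conjugate to the Multinomial likelihood: each posterior αⱼ = prior αⱼ + observed count nⱼ.
Posterior concentration: (76.44, 68.44, 19.44), total = 164.32.
Var[θ_j] = α_j(Σα−α_j)/((Σα)²(Σα+1)) = 76.44·87.88/(164.32²·165.32) = 0.001505.

0.001505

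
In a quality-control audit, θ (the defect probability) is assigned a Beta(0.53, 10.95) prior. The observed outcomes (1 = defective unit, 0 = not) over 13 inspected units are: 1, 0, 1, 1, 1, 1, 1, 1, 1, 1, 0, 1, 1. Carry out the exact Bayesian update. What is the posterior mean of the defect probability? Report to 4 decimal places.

The Beta prior is conjugate to a Binomial/Bernoulli likelihood; the update adds successes to α and failures to β.
Posterior: Beta(α+k, β+n−k) = Beta(0.53+11, 10.95+2) = Beta(11.53, 12.95).
Posterior mean = α/(α+β) = 11.53/24.48 = 0.4710.

0.4710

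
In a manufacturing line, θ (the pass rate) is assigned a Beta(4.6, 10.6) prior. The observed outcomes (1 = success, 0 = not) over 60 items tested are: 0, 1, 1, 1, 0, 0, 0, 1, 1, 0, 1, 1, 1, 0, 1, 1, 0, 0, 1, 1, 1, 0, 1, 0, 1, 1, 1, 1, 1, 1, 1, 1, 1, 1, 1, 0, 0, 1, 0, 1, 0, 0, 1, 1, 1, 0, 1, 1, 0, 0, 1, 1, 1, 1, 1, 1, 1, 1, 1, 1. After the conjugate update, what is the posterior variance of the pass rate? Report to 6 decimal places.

0.003093

The Beta prior is conjugate to a Binomial/Bernoulli likelihood; the update adds successes to α and failures to β.
Posterior: Beta(α+k, β+n−k) = Beta(4.6+42, 10.6+18) = Beta(46.6, 28.6).
Var = αβ/((α+β)²(α+β+1)) = 46.6·28.6/(75.2²·76.2) = 0.003093.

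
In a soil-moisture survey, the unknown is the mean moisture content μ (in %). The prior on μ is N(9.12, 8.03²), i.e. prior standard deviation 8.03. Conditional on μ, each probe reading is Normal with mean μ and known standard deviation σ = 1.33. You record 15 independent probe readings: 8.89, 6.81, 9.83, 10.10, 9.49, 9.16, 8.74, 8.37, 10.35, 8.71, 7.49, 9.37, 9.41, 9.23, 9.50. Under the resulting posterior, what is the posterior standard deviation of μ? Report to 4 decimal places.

0.3431

For Normal data with known variance σ², a Normal(μ₀, σ₀²) prior on μ is conjugate. Posterior precision = 1/σ₀² + n/σ²; posterior mean is the precision-weighted average of μ₀ and x̄.
σ₀² = 8.03² = 64.4809, σ² = 1.33² = 1.7689; σ² + n·σ₀² = 1.7689 + 15·64.4809 = 968.9824.
Posterior precision = 1/σ₀² + n/σ² = 1/64.4809 + 15/1.7689 = (σ² + n·σ₀²)/(σ₀²σ²) = 968.9824/(64.4809·1.7689); posterior variance σₙ² = σ₀²σ²/(σ² + n·σ₀²) = 64.4809·1.7689/968.9824 = 0.117711.
Posterior SD = √σₙ² = √(64.4809·1.7689/968.9824) = 0.3431.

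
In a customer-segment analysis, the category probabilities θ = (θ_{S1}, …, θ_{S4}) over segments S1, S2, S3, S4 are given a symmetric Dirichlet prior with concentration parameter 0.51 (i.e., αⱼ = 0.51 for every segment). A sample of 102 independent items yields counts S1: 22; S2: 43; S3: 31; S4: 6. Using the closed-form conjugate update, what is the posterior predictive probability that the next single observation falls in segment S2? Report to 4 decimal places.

The Dirichlet prior is conjugate to the Multinomial likelihood: each posterior αⱼ = prior αⱼ + observed count nⱼ.
Posterior concentration: (22.51, 43.51, 31.51, 6.51), total = 104.04.
P(next = S2 | data) = α_{S2}/Σα = 0.4182.

0.4182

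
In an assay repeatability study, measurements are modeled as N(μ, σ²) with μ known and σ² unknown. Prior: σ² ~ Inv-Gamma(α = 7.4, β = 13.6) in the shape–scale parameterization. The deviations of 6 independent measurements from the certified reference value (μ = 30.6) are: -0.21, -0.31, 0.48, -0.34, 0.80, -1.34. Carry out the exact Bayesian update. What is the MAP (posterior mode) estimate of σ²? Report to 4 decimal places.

With known mean μ and an Inverse-Gamma(α, β) prior on σ², the Normal likelihood is conjugate: posterior is Inv-Gamma(α + n/2, β + Σ(xᵢ−μ)²/2).
Σ(xᵢ−μ)² = (-0.21)² + (-0.31)² + (0.48)² + (-0.34)² + (0.80)² + (-1.34)² = 2.9218.
Posterior: Inv-Gamma(7.4 + 6/2, 13.6 + 2.9218/2) = Inv-Gamma(10.40, 15.06090).
Mode = β/(α+1) = 15.06090/11.40 = 1.3211.

1.3211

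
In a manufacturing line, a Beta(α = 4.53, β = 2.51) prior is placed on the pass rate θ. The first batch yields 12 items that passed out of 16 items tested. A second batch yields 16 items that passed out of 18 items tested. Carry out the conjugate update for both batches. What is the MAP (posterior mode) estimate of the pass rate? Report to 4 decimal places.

0.8076

The Beta prior is conjugate to a Binomial/Bernoulli likelihood; the update adds successes to α and failures to β.
After batch 1: Beta(4.53+12, 2.51+4) = Beta(16.53, 6.51).
After batch 2: Beta(16.53+16, 6.51+2) = Beta(32.53, 8.51).
Mode of Beta(a,b) for a,b>1 is (a−1)/(a+b−2) = 31.53/39.04 = 0.8076.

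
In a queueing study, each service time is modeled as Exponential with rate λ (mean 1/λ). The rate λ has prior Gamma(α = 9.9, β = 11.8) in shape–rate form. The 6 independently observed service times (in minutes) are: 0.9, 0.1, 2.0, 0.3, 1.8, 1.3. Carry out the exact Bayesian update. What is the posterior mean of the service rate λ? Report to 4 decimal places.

0.8736

With a Gamma(shape α, rate β) prior on the exponential rate λ, the posterior after n observations with total T = Σxᵢ is Gamma(α+n, β+T).
Sum of observations T = 6.4 minutes; n = 6.
Posterior: Gamma(9.9+6, 11.8+6.4) = Gamma(15.9, 18.2).
Posterior mean of λ = α/β = 15.9/18.2 = 0.8736.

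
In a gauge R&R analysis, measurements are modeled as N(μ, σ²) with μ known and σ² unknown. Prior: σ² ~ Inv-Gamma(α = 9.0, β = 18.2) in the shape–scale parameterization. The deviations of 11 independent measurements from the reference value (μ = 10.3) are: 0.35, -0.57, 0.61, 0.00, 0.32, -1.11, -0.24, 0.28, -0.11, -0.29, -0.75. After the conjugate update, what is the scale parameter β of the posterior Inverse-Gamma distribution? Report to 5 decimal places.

19.67435

With known mean μ and an Inverse-Gamma(α, β) prior on σ², the Normal likelihood is conjugate: posterior is Inv-Gamma(α + n/2, β + Σ(xᵢ−μ)²/2).
Σ(xᵢ−μ)² = (0.35)² + (-0.57)² + (0.61)² + (0.00)² + (0.32)² + (-1.11)² + (-0.24)² + (0.28)² + (-0.11)² + (-0.29)² + (-0.75)² = 2.9487.
Posterior: Inv-Gamma(9.0 + 11/2, 18.2 + 2.9487/2) = Inv-Gamma(14.50, 19.67435).
Posterior β = 19.67435.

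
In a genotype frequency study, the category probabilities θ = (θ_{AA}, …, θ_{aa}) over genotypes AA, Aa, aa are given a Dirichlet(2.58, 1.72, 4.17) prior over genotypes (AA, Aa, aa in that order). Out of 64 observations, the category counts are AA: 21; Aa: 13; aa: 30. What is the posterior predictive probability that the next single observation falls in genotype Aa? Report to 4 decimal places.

0.2031

The Dirichlet prior is conjugate to the Multinomial likelihood: each posterior αⱼ = prior αⱼ + observed count nⱼ.
Posterior concentration: (23.58, 14.72, 34.17), total = 72.47.
P(next = Aa | data) = α_{Aa}/Σα = 0.2031.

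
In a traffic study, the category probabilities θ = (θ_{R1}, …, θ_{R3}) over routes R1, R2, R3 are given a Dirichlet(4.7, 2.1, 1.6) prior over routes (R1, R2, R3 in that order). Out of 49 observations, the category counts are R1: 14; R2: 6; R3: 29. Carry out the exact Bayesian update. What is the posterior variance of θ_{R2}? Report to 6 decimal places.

The Dirichlet prior is conjugate to the Multinomial likelihood: each posterior αⱼ = prior αⱼ + observed count nⱼ.
Posterior concentration: (18.7, 8.1, 30.6), total = 57.4.
Var[θ_j] = α_j(Σα−α_j)/((Σα)²(Σα+1)) = 8.1·49.3/(57.4²·58.4) = 0.002075.

0.002075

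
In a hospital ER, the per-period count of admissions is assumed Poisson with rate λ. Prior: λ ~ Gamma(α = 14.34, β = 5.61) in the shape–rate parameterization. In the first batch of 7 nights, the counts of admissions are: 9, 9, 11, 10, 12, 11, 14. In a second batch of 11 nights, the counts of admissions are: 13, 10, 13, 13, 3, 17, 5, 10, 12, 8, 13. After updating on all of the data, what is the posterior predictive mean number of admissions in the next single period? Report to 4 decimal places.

With a Gamma(shape α, rate β) prior, the Poisson likelihood is conjugate: the posterior is Gamma(α + ΣXᵢ, β + n).
Batch 1: sum of counts S = 76 over n = 7 nights.
After batch 1: Gamma(α+S, β+n) = Gamma(14.34+76, 5.61+7) = Gamma(90.34, 12.61).
Batch 2: sum of counts S = 117 over n = 11 nights.
After batch 2: Gamma(α+S, β+n) = Gamma(90.34+117, 12.61+11) = Gamma(207.34, 23.61).
The predictive distribution for one future period is NegBinom with mean α/β = 8.7819.

8.7819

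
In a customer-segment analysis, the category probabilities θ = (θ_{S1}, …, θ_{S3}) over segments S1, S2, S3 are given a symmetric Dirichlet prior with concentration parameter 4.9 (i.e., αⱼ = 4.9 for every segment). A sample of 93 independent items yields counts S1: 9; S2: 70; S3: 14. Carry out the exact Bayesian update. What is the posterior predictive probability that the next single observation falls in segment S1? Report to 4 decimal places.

The Dirichlet prior is conjugate to the Multinomial likelihood: each posterior αⱼ = prior αⱼ + observed count nⱼ.
Posterior concentration: (13.9, 74.9, 18.9), total = 107.7.
P(next = S1 | data) = α_{S1}/Σα = 0.1291.

0.1291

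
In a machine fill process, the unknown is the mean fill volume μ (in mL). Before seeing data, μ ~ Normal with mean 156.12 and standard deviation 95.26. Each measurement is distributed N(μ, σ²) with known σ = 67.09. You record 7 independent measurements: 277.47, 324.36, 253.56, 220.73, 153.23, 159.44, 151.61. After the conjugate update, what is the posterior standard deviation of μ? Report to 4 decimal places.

24.5043

For Normal data with known variance σ², a Normal(μ₀, σ₀²) prior on μ is conjugate. Posterior precision = 1/σ₀² + n/σ²; posterior mean is the precision-weighted average of μ₀ and x̄.
σ₀² = 95.26² = 9074.4676, σ² = 67.09² = 4501.0681; σ² + n·σ₀² = 4501.0681 + 7·9074.4676 = 68022.3413.
Posterior precision = 1/σ₀² + n/σ² = 1/9074.4676 + 7/4501.0681 = (σ² + n·σ₀²)/(σ₀²σ²) = 68022.3413/(9074.4676·4501.0681); posterior variance σₙ² = σ₀²σ²/(σ² + n·σ₀²) = 9074.4676·4501.0681/68022.3413 = 600.461493.
Posterior SD = √σₙ² = √(9074.4676·4501.0681/68022.3413) = 24.5043.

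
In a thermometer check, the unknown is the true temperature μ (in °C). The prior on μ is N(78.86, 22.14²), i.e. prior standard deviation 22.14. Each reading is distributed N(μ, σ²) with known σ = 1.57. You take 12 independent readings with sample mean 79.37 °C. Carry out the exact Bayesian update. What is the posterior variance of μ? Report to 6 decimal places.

For Normal data with known variance σ², a Normal(μ₀, σ₀²) prior on μ is conjugate. Posterior precision = 1/σ₀² + n/σ²; posterior mean is the precision-weighted average of μ₀ and x̄.
σ₀² = 22.14² = 490.1796, σ² = 1.57² = 2.4649; σ² + n·σ₀² = 2.4649 + 12·490.1796 = 5884.6201.
Posterior precision = 1/σ₀² + n/σ² = 1/490.1796 + 12/2.4649 = (σ² + n·σ₀²)/(σ₀²σ²) = 5884.6201/(490.1796·2.4649); posterior variance σₙ² = σ₀²σ²/(σ² + n·σ₀²) = 490.1796·2.4649/5884.6201 = 0.205322.

0.205322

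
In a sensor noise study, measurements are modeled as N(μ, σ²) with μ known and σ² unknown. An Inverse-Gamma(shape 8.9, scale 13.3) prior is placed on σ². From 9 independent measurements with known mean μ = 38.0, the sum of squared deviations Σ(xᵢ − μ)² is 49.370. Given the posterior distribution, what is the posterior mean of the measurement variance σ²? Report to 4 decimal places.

With known mean μ and an Inverse-Gamma(α, β) prior on σ², the Normal likelihood is conjugate: posterior is Inv-Gamma(α + n/2, β + Σ(xᵢ−μ)²/2).
Posterior: Inv-Gamma(8.9 + 9/2, 13.3 + 49.370/2) = Inv-Gamma(13.40, 37.9850).
E[σ²|data] = β/(α−1) = 37.9850/12.40 = 3.0633.

3.0633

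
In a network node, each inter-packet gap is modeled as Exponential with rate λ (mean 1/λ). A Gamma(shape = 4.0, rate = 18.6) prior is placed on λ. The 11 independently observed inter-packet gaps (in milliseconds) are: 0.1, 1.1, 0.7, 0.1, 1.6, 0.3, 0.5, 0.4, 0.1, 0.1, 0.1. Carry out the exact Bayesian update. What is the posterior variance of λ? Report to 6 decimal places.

With a Gamma(shape α, rate β) prior on the exponential rate λ, the posterior after n observations with total T = Σxᵢ is Gamma(α+n, β+T).
Sum of observations T = 5.1 milliseconds; n = 11.
Posterior: Gamma(4.0+11, 18.6+5.1) = Gamma(15.0, 23.7).
Var = α/β² = 0.026705.

0.026705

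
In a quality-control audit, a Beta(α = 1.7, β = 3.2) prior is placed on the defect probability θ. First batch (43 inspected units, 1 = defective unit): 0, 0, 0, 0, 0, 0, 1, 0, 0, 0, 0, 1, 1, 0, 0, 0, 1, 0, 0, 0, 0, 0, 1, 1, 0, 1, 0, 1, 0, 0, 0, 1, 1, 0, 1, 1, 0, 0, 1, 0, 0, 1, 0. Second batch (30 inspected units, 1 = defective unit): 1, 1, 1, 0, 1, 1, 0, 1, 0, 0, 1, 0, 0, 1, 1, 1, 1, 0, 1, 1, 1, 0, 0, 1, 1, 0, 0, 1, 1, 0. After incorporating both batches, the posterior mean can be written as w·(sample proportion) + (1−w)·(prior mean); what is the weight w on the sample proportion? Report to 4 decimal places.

The Beta prior is conjugate to a Binomial/Bernoulli likelihood; the update adds successes to α and failures to β.
Total number of inspected units: n = 43 + 30 = 73.
Posterior mean = (α₀+k)/(α₀+β₀+n) = [n/(α₀+β₀+n)]·(k/n) + [(α₀+β₀)/(α₀+β₀+n)]·α₀/(α₀+β₀), so only n and the prior enter the weight.
The weight on the data is w = n/(α₀+β₀+n) = 73/(1.7+3.2+73) = 73/77.9 = 0.9371.

0.9371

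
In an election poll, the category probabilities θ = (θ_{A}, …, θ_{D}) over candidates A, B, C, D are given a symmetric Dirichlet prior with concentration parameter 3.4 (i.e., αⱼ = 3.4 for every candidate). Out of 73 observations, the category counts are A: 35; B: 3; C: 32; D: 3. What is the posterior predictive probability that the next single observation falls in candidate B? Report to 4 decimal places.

0.0739

The Dirichlet prior is conjugate to the Multinomial likelihood: each posterior αⱼ = prior αⱼ + observed count nⱼ.
Posterior concentration: (38.4, 6.4, 35.4, 6.4), total = 86.6.
P(next = B | data) = α_{B}/Σα = 0.0739.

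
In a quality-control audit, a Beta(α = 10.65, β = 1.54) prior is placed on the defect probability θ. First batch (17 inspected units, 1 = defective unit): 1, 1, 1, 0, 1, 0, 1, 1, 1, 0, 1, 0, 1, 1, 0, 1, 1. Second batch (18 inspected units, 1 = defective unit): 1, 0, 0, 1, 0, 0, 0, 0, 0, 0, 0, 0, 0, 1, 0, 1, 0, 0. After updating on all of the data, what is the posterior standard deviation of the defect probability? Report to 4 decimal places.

0.0714

The Beta prior is conjugate to a Binomial/Bernoulli likelihood; the update adds successes to α and failures to β.
After batch 1: Beta(10.65+12, 1.54+5) = Beta(22.65, 6.54).
After batch 2: Beta(22.65+4, 6.54+14) = Beta(26.65, 20.54).
Var = αβ/((α+β)²(α+β+1)) = 26.65·20.54/(47.19²·48.19) = 0.00510083; SD = √0.00510083 = 0.0714.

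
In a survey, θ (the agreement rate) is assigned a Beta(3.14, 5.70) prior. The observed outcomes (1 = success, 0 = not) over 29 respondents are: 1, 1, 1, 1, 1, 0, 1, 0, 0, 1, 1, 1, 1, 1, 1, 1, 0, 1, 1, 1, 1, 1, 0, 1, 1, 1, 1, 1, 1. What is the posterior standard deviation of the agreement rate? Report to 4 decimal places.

0.0723

The Beta prior is conjugate to a Binomial/Bernoulli likelihood; the update adds successes to α and failures to β.
Posterior: Beta(α+k, β+n−k) = Beta(3.14+24, 5.70+5) = Beta(27.14, 10.70).
Var = αβ/((α+β)²(α+β+1)) = 27.14·10.70/(37.84²·38.84) = 0.00522170; SD = √0.00522170 = 0.0723.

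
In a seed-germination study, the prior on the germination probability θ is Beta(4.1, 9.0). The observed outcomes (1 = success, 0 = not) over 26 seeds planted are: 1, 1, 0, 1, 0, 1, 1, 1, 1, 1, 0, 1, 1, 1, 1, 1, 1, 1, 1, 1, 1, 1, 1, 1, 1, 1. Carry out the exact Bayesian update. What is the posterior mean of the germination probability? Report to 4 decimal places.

The Beta prior is conjugate to a Binomial/Bernoulli likelihood; the update adds successes to α and failures to β.
Posterior: Beta(α+k, β+n−k) = Beta(4.1+23, 9.0+3) = Beta(27.1, 12.0).
Posterior mean = α/(α+β) = 27.1/39.1 = 0.6931.

0.6931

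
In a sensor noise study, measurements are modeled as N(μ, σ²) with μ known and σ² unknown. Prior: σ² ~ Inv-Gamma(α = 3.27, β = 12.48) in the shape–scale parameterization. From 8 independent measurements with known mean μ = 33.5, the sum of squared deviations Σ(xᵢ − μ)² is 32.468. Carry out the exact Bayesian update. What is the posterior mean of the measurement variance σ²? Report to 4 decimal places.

With known mean μ and an Inverse-Gamma(α, β) prior on σ², the Normal likelihood is conjugate: posterior is Inv-Gamma(α + n/2, β + Σ(xᵢ−μ)²/2).
Posterior: Inv-Gamma(3.27 + 8/2, 12.48 + 32.468/2) = Inv-Gamma(7.27, 28.7140).
E[σ²|data] = β/(α−1) = 28.7140/6.27 = 4.5796.

4.5796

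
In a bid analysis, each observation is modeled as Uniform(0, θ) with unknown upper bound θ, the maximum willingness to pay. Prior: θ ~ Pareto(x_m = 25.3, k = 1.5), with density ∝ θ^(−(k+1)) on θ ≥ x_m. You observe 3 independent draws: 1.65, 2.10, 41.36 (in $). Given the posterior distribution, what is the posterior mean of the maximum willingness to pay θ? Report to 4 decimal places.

53.1771

A Pareto(scale x_m, shape k) prior on the upper bound θ of Uniform(0, θ) is conjugate: posterior is Pareto(max(x_m, max xᵢ), k + n).
Sample maximum = 41.36; prior scale x_m = 25.3 → posterior scale = max = 41.36.
Posterior shape = 1.5 + 3 = 4.5.
E[θ|data] = k·x_m/(k−1) = 4.5·41.36/3.5 = 53.1771.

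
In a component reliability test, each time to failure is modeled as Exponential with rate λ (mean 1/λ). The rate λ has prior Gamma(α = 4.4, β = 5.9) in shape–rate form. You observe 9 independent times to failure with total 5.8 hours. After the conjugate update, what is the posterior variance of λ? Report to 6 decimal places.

0.097889

With a Gamma(shape α, rate β) prior on the exponential rate λ, the posterior after n observations with total T = Σxᵢ is Gamma(α+n, β+T).
Posterior: Gamma(4.4+9, 5.9+5.8) = Gamma(13.4, 11.7).
Var = α/β² = 0.097889.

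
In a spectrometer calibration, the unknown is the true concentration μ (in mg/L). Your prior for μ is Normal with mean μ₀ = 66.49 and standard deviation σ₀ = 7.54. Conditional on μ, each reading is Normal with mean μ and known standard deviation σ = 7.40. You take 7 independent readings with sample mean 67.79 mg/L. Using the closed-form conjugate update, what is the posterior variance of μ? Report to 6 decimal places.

6.876624

For Normal data with known variance σ², a Normal(μ₀, σ₀²) prior on μ is conjugate. Posterior precision = 1/σ₀² + n/σ²; posterior mean is the precision-weighted average of μ₀ and x̄.
σ₀² = 7.54² = 56.8516, σ² = 7.40² = 54.76; σ² + n·σ₀² = 54.76 + 7·56.8516 = 452.7212.
Posterior precision = 1/σ₀² + n/σ² = 1/56.8516 + 7/54.76 = (σ² + n·σ₀²)/(σ₀²σ²) = 452.7212/(56.8516·54.76); posterior variance σₙ² = σ₀²σ²/(σ² + n·σ₀²) = 56.8516·54.76/452.7212 = 6.876624.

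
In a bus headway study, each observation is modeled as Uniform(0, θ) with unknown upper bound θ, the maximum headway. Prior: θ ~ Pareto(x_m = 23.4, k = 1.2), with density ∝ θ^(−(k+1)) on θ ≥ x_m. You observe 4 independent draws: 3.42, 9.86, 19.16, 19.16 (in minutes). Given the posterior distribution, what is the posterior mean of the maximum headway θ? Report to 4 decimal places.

28.9714

A Pareto(scale x_m, shape k) prior on the upper bound θ of Uniform(0, θ) is conjugate: posterior is Pareto(max(x_m, max xᵢ), k + n).
Sample maximum = 19.16; prior scale x_m = 23.4 → posterior scale = max = 23.40.
Posterior shape = 1.2 + 4 = 5.2.
E[θ|data] = k·x_m/(k−1) = 5.2·23.40/4.2 = 28.9714.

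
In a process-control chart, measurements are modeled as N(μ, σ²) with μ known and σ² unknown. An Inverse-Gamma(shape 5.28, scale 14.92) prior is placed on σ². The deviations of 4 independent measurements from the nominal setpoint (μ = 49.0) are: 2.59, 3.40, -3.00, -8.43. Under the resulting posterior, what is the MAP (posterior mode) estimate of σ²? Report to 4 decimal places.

With known mean μ and an Inverse-Gamma(α, β) prior on σ², the Normal likelihood is conjugate: posterior is Inv-Gamma(α + n/2, β + Σ(xᵢ−μ)²/2).
Σ(xᵢ−μ)² = (2.59)² + (3.40)² + (-3.00)² + (-8.43)² = 98.3330.
Posterior: Inv-Gamma(5.28 + 4/2, 14.92 + 98.3330/2) = Inv-Gamma(7.28, 64.08650).
Mode = β/(α+1) = 64.08650/8.28 = 7.7399.

7.7399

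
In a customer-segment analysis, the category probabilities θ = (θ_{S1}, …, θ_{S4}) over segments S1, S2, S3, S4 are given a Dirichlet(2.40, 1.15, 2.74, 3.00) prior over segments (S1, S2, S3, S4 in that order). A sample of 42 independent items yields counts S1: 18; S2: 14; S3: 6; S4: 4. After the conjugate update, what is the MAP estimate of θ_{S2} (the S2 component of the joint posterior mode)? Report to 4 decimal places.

The Dirichlet prior is conjugate to the Multinomial likelihood: each posterior αⱼ = prior αⱼ + observed count nⱼ.
Posterior concentration: (20.40, 15.15, 8.74, 7.00), total = 51.29.
Joint mode component: (α_{S2}−1)/(Σα−K) = 14.15/47.29 = 0.2992.

0.2992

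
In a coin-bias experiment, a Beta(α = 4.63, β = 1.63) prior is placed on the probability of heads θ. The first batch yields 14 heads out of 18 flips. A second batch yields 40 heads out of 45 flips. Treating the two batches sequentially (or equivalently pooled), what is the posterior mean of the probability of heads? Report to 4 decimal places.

0.8465

The Beta prior is conjugate to a Binomial/Bernoulli likelihood; the update adds successes to α and failures to β.
After batch 1: Beta(4.63+14, 1.63+4) = Beta(18.63, 5.63).
After batch 2: Beta(18.63+40, 5.63+5) = Beta(58.63, 10.63).
Posterior mean = α/(α+β) = 58.63/69.26 = 0.8465.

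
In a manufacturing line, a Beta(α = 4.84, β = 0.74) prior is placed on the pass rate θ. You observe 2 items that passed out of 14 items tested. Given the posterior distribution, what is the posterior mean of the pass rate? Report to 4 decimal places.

0.3493

The Beta prior is conjugate to a Binomial/Bernoulli likelihood; the update adds successes to α and failures to β.
Posterior: Beta(α+k, β+n−k) = Beta(4.84+2, 0.74+12) = Beta(6.84, 12.74).
Posterior mean = α/(α+β) = 6.84/19.58 = 0.3493.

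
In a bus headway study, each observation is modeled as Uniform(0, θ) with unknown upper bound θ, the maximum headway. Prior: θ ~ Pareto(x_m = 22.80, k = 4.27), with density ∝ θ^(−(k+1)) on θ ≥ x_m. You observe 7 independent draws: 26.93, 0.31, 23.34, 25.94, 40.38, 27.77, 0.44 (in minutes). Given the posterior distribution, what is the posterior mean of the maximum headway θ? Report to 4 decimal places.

44.3118

A Pareto(scale x_m, shape k) prior on the upper bound θ of Uniform(0, θ) is conjugate: posterior is Pareto(max(x_m, max xᵢ), k + n).
Sample maximum = 40.38; prior scale x_m = 22.80 → posterior scale = max = 40.38.
Posterior shape = 4.27 + 7 = 11.27.
E[θ|data] = k·x_m/(k−1) = 11.27·40.38/10.27 = 44.3118.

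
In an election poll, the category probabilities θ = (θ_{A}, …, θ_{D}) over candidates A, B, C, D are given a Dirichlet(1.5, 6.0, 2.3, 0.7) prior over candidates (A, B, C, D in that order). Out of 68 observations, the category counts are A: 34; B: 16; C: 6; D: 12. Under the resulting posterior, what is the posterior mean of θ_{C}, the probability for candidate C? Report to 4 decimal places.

0.1057

The Dirichlet prior is conjugate to the Multinomial likelihood: each posterior αⱼ = prior αⱼ + observed count nⱼ.
Posterior concentration: (35.5, 22.0, 8.3, 12.7), total = 78.5.
E[θ_{C}|data] = α_{C}/Σα = 8.3/78.5 = 0.1057.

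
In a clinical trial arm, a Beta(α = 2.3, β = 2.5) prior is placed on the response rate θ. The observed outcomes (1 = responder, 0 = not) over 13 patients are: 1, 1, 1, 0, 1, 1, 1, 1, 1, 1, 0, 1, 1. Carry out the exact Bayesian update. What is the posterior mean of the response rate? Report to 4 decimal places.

0.7472

The Beta prior is conjugate to a Binomial/Bernoulli likelihood; the update adds successes to α and failures to β.
Posterior: Beta(α+k, β+n−k) = Beta(2.3+11, 2.5+2) = Beta(13.3, 4.5).
Posterior mean = α/(α+β) = 13.3/17.8 = 0.7472.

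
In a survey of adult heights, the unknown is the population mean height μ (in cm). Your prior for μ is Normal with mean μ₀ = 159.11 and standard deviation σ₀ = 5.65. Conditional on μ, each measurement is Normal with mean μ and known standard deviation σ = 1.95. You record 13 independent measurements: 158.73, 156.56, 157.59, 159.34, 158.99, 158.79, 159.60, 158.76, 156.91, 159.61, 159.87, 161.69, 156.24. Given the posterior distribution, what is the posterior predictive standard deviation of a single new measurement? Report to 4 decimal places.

2.0230

For Normal data with known variance σ², a Normal(μ₀, σ₀²) prior on μ is conjugate. Posterior precision = 1/σ₀² + n/σ²; posterior mean is the precision-weighted average of μ₀ and x̄.
σ₀² = 5.65² = 31.9225, σ² = 1.95² = 3.8025; σ² + n·σ₀² = 3.8025 + 13·31.9225 = 418.795.
Posterior precision = 1/σ₀² + n/σ² = 1/31.9225 + 13/3.8025 = (σ² + n·σ₀²)/(σ₀²σ²) = 418.795/(31.9225·3.8025); posterior variance σₙ² = σ₀²σ²/(σ² + n·σ₀²) = 31.9225·3.8025/418.795 = 0.289844.
Predictive variance for one new observation = σₙ² + σ² = 31.9225·3.8025/418.795 + 3.8025 = σ²·(σ₀² + 418.795)/418.795 = 3.8025·450.7175/418.795 = 4.092344; SD = √(3.8025·450.7175/418.795) = 2.0230.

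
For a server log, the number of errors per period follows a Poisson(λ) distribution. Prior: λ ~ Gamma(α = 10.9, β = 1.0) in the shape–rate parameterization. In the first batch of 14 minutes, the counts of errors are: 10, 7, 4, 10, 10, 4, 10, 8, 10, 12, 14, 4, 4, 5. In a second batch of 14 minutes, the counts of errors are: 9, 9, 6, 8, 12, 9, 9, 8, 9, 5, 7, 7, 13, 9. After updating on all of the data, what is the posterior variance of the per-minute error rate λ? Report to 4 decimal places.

With a Gamma(shape α, rate β) prior, the Poisson likelihood is conjugate: the posterior is Gamma(α + ΣXᵢ, β + n).
Batch 1: sum of counts S = 112 over n = 14 minutes.
After batch 1: Gamma(α+S, β+n) = Gamma(10.9+112, 1.0+14) = Gamma(122.9, 15.0).
Batch 2: sum of counts S = 120 over n = 14 minutes.
After batch 2: Gamma(α+S, β+n) = Gamma(122.9+120, 15.0+14) = Gamma(242.9, 29.0).
Var = α/β² = 242.9/29.0² = 0.2888.

0.2888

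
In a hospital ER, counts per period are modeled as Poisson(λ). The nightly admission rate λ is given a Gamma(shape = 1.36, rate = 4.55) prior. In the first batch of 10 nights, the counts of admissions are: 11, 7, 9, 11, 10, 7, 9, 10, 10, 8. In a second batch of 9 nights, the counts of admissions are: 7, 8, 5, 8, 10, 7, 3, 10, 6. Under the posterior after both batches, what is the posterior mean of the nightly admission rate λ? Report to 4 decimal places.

6.6820

With a Gamma(shape α, rate β) prior, the Poisson likelihood is conjugate: the posterior is Gamma(α + ΣXᵢ, β + n).
Batch 1: sum of counts S = 92 over n = 10 nights.
After batch 1: Gamma(α+S, β+n) = Gamma(1.36+92, 4.55+10) = Gamma(93.36, 14.55).
Batch 2: sum of counts S = 64 over n = 9 nights.
After batch 2: Gamma(α+S, β+n) = Gamma(93.36+64, 14.55+9) = Gamma(157.36, 23.55).
Posterior mean = α/β = 157.36/23.55 = 6.6820.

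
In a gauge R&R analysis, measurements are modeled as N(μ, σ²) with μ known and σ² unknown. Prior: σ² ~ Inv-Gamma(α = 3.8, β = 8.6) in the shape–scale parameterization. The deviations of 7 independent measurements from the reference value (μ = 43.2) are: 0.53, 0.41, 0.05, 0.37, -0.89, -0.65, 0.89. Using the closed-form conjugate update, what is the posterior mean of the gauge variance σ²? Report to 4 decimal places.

With known mean μ and an Inverse-Gamma(α, β) prior on σ², the Normal likelihood is conjugate: posterior is Inv-Gamma(α + n/2, β + Σ(xᵢ−μ)²/2).
Σ(xᵢ−μ)² = (0.53)² + (0.41)² + (0.05)² + (0.37)² + (-0.89)² + (-0.65)² + (0.89)² = 2.5951.
Posterior: Inv-Gamma(3.8 + 7/2, 8.6 + 2.5951/2) = Inv-Gamma(7.30, 9.89755).
E[σ²|data] = β/(α−1) = 9.89755/6.30 = 1.5710.

1.5710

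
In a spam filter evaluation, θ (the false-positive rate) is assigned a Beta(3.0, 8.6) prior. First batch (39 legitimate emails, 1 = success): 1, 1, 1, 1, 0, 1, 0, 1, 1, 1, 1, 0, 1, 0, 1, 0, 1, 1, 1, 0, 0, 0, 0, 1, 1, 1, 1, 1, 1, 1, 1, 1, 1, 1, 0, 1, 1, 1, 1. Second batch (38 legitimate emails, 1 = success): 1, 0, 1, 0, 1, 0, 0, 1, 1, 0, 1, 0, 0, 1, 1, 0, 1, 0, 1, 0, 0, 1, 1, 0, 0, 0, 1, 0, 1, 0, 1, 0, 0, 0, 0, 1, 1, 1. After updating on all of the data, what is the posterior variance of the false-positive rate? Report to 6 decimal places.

0.002744

The Beta prior is conjugate to a Binomial/Bernoulli likelihood; the update adds successes to α and failures to β.
After batch 1: Beta(3.0+29, 8.6+10) = Beta(32.0, 18.6).
After batch 2: Beta(32.0+18, 18.6+20) = Beta(50.0, 38.6).
Var = αβ/((α+β)²(α+β+1)) = 50.0·38.6/(88.6²·89.6) = 0.002744.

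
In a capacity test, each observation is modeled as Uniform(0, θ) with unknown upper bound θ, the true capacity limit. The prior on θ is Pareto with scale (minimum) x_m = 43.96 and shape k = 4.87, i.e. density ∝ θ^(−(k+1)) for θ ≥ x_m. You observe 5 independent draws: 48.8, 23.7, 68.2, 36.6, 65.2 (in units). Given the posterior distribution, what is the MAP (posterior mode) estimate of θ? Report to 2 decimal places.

A Pareto(scale x_m, shape k) prior on the upper bound θ of Uniform(0, θ) is conjugate: posterior is Pareto(max(x_m, max xᵢ), k + n).
Sample maximum = 68.2; prior scale x_m = 43.96 → posterior scale = max = 68.20.
Posterior shape = 4.87 + 5 = 9.87.
The Pareto density is decreasing on [x_m, ∞), so the mode is x_m = 68.20.

68.20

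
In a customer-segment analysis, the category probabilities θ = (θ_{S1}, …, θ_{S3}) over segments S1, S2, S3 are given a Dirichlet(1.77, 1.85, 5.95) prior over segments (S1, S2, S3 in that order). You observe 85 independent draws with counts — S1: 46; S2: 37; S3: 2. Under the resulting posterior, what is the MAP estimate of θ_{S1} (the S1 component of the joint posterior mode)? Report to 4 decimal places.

The Dirichlet prior is conjugate to the Multinomial likelihood: each posterior αⱼ = prior αⱼ + observed count nⱼ.
Posterior concentration: (47.77, 38.85, 7.95), total = 94.57.
Joint mode component: (α_{S1}−1)/(Σα−K) = 46.77/91.57 = 0.5108.

0.5108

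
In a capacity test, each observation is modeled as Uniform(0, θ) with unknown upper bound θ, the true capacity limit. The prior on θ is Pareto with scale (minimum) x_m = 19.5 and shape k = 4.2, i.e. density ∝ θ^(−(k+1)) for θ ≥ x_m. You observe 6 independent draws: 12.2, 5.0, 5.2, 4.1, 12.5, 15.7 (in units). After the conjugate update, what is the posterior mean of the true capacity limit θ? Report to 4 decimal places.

21.6196

A Pareto(scale x_m, shape k) prior on the upper bound θ of Uniform(0, θ) is conjugate: posterior is Pareto(max(x_m, max xᵢ), k + n).
Sample maximum = 15.7; prior scale x_m = 19.5 → posterior scale = max = 19.5.
Posterior shape = 4.2 + 6 = 10.2.
E[θ|data] = k·x_m/(k−1) = 10.2·19.5/9.2 = 21.6196.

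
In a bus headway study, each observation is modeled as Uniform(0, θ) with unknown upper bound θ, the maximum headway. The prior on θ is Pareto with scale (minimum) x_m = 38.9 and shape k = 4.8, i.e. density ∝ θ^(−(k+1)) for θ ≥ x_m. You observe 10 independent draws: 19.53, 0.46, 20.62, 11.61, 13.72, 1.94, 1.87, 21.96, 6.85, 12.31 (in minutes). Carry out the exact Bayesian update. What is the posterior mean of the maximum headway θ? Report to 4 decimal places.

A Pareto(scale x_m, shape k) prior on the upper bound θ of Uniform(0, θ) is conjugate: posterior is Pareto(max(x_m, max xᵢ), k + n).
Sample maximum = 21.96; prior scale x_m = 38.9 → posterior scale = max = 38.90.
Posterior shape = 4.8 + 10 = 14.8.
E[θ|data] = k·x_m/(k−1) = 14.8·38.90/13.8 = 41.7188.

41.7188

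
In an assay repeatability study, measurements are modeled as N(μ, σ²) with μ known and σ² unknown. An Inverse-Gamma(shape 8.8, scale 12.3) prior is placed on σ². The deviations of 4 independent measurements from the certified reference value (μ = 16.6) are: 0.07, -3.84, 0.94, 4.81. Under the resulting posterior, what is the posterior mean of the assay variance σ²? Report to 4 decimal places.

With known mean μ and an Inverse-Gamma(α, β) prior on σ², the Normal likelihood is conjugate: posterior is Inv-Gamma(α + n/2, β + Σ(xᵢ−μ)²/2).
Σ(xᵢ−μ)² = (0.07)² + (-3.84)² + (0.94)² + (4.81)² = 38.7702.
Posterior: Inv-Gamma(8.8 + 4/2, 12.3 + 38.7702/2) = Inv-Gamma(10.80, 31.68510).
E[σ²|data] = β/(α−1) = 31.68510/9.80 = 3.2332.

3.2332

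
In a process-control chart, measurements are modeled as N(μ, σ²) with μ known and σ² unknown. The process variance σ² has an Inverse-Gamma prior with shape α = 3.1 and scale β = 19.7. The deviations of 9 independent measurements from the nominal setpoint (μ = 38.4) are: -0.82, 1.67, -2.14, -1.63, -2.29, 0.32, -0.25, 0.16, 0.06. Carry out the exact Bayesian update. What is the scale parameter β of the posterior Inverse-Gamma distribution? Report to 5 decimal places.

With known mean μ and an Inverse-Gamma(α, β) prior on σ², the Normal likelihood is conjugate: posterior is Inv-Gamma(α + n/2, β + Σ(xᵢ−μ)²/2).
Σ(xᵢ−μ)² = (-0.82)² + (1.67)² + (-2.14)² + (-1.63)² + (-2.29)² + (0.32)² + (-0.25)² + (0.16)² + (0.06)² = 16.1360.
Posterior: Inv-Gamma(3.1 + 9/2, 19.7 + 16.1360/2) = Inv-Gamma(7.60, 27.76800).
Posterior β = 27.76800.

27.76800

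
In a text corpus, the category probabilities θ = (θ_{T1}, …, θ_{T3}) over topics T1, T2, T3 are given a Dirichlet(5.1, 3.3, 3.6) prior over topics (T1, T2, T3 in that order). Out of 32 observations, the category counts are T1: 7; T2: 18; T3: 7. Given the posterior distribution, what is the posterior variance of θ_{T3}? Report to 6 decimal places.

0.004064

The Dirichlet prior is conjugate to the Multinomial likelihood: each posterior αⱼ = prior αⱼ + observed count nⱼ.
Posterior concentration: (12.1, 21.3, 10.6), total = 44.0.
Var[θ_j] = α_j(Σα−α_j)/((Σα)²(Σα+1)) = 10.6·33.4/(44.0²·45.0) = 0.004064.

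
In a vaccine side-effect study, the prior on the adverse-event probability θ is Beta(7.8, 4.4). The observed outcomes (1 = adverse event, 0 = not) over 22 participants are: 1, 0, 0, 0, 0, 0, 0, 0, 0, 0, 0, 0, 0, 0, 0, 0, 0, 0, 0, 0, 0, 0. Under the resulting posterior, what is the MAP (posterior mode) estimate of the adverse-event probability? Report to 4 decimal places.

The Beta prior is conjugate to a Binomial/Bernoulli likelihood; the update adds successes to α and failures to β.
Posterior: Beta(α+k, β+n−k) = Beta(7.8+1, 4.4+21) = Beta(8.8, 25.4).
Mode of Beta(a,b) for a,b>1 is (a−1)/(a+b−2) = 7.8/32.2 = 0.2422.

0.2422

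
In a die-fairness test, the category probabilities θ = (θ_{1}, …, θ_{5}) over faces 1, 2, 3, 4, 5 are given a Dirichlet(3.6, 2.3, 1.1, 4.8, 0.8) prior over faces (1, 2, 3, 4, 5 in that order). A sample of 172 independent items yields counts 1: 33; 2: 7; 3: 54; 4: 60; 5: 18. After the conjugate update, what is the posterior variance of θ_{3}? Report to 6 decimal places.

The Dirichlet prior is conjugate to the Multinomial likelihood: each posterior αⱼ = prior αⱼ + observed count nⱼ.
Posterior concentration: (36.6, 9.3, 55.1, 64.8, 18.8), total = 184.6.
Var[θ_j] = α_j(Σα−α_j)/((Σα)²(Σα+1)) = 55.1·129.5/(184.6²·185.6) = 0.001128.

0.001128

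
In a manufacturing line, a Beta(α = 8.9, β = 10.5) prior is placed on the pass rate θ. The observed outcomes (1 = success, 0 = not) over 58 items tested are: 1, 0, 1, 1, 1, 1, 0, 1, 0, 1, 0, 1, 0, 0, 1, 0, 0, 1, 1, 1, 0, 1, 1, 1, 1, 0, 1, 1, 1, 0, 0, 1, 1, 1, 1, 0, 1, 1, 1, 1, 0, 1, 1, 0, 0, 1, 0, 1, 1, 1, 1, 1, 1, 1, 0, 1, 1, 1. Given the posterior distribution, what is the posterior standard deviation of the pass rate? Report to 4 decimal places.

The Beta prior is conjugate to a Binomial/Bernoulli likelihood; the update adds successes to α and failures to β.
Posterior: Beta(α+k, β+n−k) = Beta(8.9+40, 10.5+18) = Beta(48.9, 28.5).
Var = αβ/((α+β)²(α+β+1)) = 48.9·28.5/(77.4²·78.4) = 0.00296726; SD = √0.00296726 = 0.0545.

0.0545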